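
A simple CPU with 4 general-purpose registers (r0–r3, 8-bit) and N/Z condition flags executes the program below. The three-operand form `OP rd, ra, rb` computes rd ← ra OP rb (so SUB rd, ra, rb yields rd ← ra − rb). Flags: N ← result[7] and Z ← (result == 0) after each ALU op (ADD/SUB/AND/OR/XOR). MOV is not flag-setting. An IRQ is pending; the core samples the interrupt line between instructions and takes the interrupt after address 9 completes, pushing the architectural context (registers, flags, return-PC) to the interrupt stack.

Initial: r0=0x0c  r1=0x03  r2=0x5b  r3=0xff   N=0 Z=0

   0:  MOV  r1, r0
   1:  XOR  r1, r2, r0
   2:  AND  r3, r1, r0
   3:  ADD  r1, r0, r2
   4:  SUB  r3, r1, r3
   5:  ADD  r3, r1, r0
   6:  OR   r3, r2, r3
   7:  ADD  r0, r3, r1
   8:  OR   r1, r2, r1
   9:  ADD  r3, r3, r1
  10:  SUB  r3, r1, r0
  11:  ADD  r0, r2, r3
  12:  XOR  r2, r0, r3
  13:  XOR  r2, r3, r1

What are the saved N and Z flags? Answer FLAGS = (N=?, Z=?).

FLAGS = (N=1, Z=0)

after  0: r0=0x0c r1=0x0c r2=0x5b r3=0xff  N=0 Z=0
after  1: r0=0x0c r1=0x57 r2=0x5b r3=0xff  N=0 Z=0
after  2: r0=0x0c r1=0x57 r2=0x5b r3=0x04  N=0 Z=0
after  3: r0=0x0c r1=0x67 r2=0x5b r3=0x04  N=0 Z=0
after  4: r0=0x0c r1=0x67 r2=0x5b r3=0x63  N=0 Z=0
after  5: r0=0x0c r1=0x67 r2=0x5b r3=0x73  N=0 Z=0
after  6: r0=0x0c r1=0x67 r2=0x5b r3=0x7b  N=0 Z=0
after  7: r0=0xe2 r1=0x67 r2=0x5b r3=0x7b  N=1 Z=0
after  8: r0=0xe2 r1=0x7f r2=0x5b r3=0x7b  N=0 Z=0
after  9: r0=0xe2 r1=0x7f r2=0x5b r3=0xfa  N=1 Z=0
-- IRQ taken; context saved, return-PC = 10 --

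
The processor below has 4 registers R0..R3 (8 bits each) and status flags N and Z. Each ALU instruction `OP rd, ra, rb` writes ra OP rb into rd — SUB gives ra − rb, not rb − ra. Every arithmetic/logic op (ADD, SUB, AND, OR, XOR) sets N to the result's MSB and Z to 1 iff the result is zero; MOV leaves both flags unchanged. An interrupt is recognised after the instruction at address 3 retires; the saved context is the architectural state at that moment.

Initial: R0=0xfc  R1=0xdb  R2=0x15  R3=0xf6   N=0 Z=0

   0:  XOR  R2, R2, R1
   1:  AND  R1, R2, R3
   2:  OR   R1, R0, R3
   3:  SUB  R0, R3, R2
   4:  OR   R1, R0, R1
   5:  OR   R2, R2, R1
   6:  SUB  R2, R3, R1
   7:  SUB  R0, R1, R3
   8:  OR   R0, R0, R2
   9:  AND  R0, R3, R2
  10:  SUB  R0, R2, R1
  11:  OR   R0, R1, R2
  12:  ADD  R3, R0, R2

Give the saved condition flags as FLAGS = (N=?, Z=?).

after  0: R0=0xfc R1=0xdb R2=0xce R3=0xf6  N=1 Z=0
after  1: R0=0xfc R1=0xc6 R2=0xce R3=0xf6  N=1 Z=0
after  2: R0=0xfc R1=0xfe R2=0xce R3=0xf6  N=1 Z=0
after  3: R0=0x28 R1=0xfe R2=0xce R3=0xf6  N=0 Z=0
-- IRQ taken; context saved, return-PC = 4 --

FLAGS = (N=0, Z=0)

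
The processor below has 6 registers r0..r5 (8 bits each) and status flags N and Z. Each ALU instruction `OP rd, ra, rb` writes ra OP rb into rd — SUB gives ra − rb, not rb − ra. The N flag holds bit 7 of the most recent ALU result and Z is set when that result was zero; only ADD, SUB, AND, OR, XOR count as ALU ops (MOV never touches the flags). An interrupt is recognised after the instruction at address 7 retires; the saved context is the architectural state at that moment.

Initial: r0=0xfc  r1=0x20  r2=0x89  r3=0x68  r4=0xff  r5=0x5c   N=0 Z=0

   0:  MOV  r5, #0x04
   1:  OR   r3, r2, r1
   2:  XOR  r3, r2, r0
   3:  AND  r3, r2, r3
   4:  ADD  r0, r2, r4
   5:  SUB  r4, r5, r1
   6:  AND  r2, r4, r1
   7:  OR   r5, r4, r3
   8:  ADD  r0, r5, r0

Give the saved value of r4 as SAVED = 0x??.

SAVED = 0xe4

after  0: r0=0xfc r1=0x20 r2=0x89 r3=0x68 r4=0xff r5=0x04  N=0 Z=0
after  1: r0=0xfc r1=0x20 r2=0x89 r3=0xa9 r4=0xff r5=0x04  N=1 Z=0
after  2: r0=0xfc r1=0x20 r2=0x89 r3=0x75 r4=0xff r5=0x04  N=0 Z=0
after  3: r0=0xfc r1=0x20 r2=0x89 r3=0x01 r4=0xff r5=0x04  N=0 Z=0
after  4: r0=0x88 r1=0x20 r2=0x89 r3=0x01 r4=0xff r5=0x04  N=1 Z=0
after  5: r0=0x88 r1=0x20 r2=0x89 r3=0x01 r4=0xe4 r5=0x04  N=1 Z=0
after  6: r0=0x88 r1=0x20 r2=0x20 r3=0x01 r4=0xe4 r5=0x04  N=0 Z=0
after  7: r0=0x88 r1=0x20 r2=0x20 r3=0x01 r4=0xe4 r5=0xe5  N=1 Z=0
-- IRQ taken; context saved, return-PC = 8 --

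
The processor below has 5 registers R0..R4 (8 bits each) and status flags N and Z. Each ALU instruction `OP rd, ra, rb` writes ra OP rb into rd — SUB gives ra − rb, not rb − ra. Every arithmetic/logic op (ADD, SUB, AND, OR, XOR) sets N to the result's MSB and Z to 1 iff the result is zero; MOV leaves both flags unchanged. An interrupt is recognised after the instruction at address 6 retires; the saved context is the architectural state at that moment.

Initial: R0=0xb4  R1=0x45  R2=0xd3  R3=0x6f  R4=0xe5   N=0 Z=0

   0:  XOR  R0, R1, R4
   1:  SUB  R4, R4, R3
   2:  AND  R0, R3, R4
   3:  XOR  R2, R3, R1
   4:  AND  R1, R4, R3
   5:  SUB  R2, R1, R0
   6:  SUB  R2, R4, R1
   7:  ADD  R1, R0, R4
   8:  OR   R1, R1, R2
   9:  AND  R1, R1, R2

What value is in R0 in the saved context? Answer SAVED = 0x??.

SAVED = 0x66

after  0: R0=0xa0 R1=0x45 R2=0xd3 R3=0x6f R4=0xe5  N=1 Z=0
after  1: R0=0xa0 R1=0x45 R2=0xd3 R3=0x6f R4=0x76  N=0 Z=0
after  2: R0=0x66 R1=0x45 R2=0xd3 R3=0x6f R4=0x76  N=0 Z=0
after  3: R0=0x66 R1=0x45 R2=0x2a R3=0x6f R4=0x76  N=0 Z=0
after  4: R0=0x66 R1=0x66 R2=0x2a R3=0x6f R4=0x76  N=0 Z=0
after  5: R0=0x66 R1=0x66 R2=0x00 R3=0x6f R4=0x76  N=0 Z=1
after  6: R0=0x66 R1=0x66 R2=0x10 R3=0x6f R4=0x76  N=0 Z=0
-- IRQ taken; context saved, return-PC = 7 --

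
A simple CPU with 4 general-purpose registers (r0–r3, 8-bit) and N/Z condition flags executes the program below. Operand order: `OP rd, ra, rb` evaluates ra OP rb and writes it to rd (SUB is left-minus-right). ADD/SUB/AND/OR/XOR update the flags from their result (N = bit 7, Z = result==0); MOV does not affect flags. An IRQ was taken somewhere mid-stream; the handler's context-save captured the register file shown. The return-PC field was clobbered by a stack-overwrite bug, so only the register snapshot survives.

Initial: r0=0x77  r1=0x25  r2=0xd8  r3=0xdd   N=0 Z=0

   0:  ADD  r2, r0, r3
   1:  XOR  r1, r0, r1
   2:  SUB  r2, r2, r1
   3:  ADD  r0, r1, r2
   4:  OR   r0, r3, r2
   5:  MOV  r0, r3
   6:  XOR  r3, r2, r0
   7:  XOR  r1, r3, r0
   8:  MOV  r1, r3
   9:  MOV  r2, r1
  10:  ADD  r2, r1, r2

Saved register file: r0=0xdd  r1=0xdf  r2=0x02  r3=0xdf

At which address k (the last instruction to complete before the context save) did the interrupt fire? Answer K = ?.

K = 8

after  0: r0=0x77 r1=0x25 r2=0x54 r3=0xdd  N=0 Z=0
after  1: r0=0x77 r1=0x52 r2=0x54 r3=0xdd  N=0 Z=0
after  2: r0=0x77 r1=0x52 r2=0x02 r3=0xdd  N=0 Z=0
after  3: r0=0x54 r1=0x52 r2=0x02 r3=0xdd  N=0 Z=0
after  4: r0=0xdf r1=0x52 r2=0x02 r3=0xdd  N=1 Z=0
after  5: r0=0xdd r1=0x52 r2=0x02 r3=0xdd  N=1 Z=0
after  6: r0=0xdd r1=0x52 r2=0x02 r3=0xdf  N=1 Z=0
after  7: r0=0xdd r1=0x02 r2=0x02 r3=0xdf  N=0 Z=0
after  8: r0=0xdd r1=0xdf r2=0x02 r3=0xdf  N=0 Z=0
-- IRQ taken; context saved, return-PC = 9 --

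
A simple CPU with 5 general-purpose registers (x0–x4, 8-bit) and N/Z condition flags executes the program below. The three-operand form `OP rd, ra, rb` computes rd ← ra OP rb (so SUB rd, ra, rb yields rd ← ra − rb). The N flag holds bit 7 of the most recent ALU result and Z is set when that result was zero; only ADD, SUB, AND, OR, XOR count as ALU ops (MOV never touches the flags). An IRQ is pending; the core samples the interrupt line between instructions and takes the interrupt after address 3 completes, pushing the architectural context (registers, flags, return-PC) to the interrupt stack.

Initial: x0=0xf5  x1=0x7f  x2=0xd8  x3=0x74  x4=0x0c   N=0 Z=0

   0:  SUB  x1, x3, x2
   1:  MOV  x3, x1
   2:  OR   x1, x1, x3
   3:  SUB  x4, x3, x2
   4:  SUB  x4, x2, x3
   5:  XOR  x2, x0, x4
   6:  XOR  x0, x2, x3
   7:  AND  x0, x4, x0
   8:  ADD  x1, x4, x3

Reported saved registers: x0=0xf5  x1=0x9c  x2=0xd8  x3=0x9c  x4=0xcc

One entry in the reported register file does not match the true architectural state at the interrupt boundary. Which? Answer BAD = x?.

after  0: x0=0xf5 x1=0x9c x2=0xd8 x3=0x74 x4=0x0c  N=1 Z=0
after  1: x0=0xf5 x1=0x9c x2=0xd8 x3=0x9c x4=0x0c  N=1 Z=0
after  2: x0=0xf5 x1=0x9c x2=0xd8 x3=0x9c x4=0x0c  N=1 Z=0
after  3: x0=0xf5 x1=0x9c x2=0xd8 x3=0x9c x4=0xc4  N=1 Z=0
-- IRQ taken; context saved, return-PC = 4 --
mismatch: x4: reported 0xcc vs actual 0xc4

BAD = x4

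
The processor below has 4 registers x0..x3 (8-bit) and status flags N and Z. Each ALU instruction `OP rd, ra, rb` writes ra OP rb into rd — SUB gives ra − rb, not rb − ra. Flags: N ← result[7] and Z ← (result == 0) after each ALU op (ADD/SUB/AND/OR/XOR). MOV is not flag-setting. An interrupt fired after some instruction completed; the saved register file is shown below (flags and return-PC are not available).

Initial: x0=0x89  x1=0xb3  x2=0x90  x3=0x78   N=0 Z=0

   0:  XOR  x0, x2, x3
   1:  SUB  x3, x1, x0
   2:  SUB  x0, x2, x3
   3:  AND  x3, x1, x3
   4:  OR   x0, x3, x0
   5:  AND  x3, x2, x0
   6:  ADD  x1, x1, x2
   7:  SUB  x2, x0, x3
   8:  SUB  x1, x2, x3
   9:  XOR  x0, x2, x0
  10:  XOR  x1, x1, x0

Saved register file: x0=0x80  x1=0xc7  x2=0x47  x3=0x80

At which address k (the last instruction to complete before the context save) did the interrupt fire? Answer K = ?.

after  0: x0=0xe8 x1=0xb3 x2=0x90 x3=0x78  N=1 Z=0
after  1: x0=0xe8 x1=0xb3 x2=0x90 x3=0xcb  N=1 Z=0
after  2: x0=0xc5 x1=0xb3 x2=0x90 x3=0xcb  N=1 Z=0
after  3: x0=0xc5 x1=0xb3 x2=0x90 x3=0x83  N=1 Z=0
after  4: x0=0xc7 x1=0xb3 x2=0x90 x3=0x83  N=1 Z=0
after  5: x0=0xc7 x1=0xb3 x2=0x90 x3=0x80  N=1 Z=0
after  6: x0=0xc7 x1=0x43 x2=0x90 x3=0x80  N=0 Z=0
after  7: x0=0xc7 x1=0x43 x2=0x47 x3=0x80  N=0 Z=0
after  8: x0=0xc7 x1=0xc7 x2=0x47 x3=0x80  N=1 Z=0
after  9: x0=0x80 x1=0xc7 x2=0x47 x3=0x80  N=1 Z=0
-- IRQ taken; context saved, return-PC = 10 --

K = 9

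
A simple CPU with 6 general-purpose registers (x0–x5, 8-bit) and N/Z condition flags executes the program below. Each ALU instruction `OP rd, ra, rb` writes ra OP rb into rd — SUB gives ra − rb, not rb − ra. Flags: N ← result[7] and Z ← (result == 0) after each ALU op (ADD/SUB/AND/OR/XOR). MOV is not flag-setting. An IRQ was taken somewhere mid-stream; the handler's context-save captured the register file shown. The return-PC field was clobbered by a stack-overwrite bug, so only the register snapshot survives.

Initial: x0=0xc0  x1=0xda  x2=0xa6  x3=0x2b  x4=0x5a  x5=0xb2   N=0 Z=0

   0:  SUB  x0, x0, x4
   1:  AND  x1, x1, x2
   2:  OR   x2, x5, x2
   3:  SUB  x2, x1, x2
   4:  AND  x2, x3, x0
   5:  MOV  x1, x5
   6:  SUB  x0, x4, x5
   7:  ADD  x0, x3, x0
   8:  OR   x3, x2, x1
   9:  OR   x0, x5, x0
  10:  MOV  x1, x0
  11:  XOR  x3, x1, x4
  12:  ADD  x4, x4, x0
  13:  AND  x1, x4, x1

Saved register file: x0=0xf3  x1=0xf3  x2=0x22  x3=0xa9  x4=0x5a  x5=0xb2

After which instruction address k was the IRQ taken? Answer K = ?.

after  0: x0=0x66 x1=0xda x2=0xa6 x3=0x2b x4=0x5a x5=0xb2  N=0 Z=0
after  1: x0=0x66 x1=0x82 x2=0xa6 x3=0x2b x4=0x5a x5=0xb2  N=1 Z=0
after  2: x0=0x66 x1=0x82 x2=0xb6 x3=0x2b x4=0x5a x5=0xb2  N=1 Z=0
after  3: x0=0x66 x1=0x82 x2=0xcc x3=0x2b x4=0x5a x5=0xb2  N=1 Z=0
after  4: x0=0x66 x1=0x82 x2=0x22 x3=0x2b x4=0x5a x5=0xb2  N=0 Z=0
after  5: x0=0x66 x1=0xb2 x2=0x22 x3=0x2b x4=0x5a x5=0xb2  N=0 Z=0
after  6: x0=0xa8 x1=0xb2 x2=0x22 x3=0x2b x4=0x5a x5=0xb2  N=1 Z=0
after  7: x0=0xd3 x1=0xb2 x2=0x22 x3=0x2b x4=0x5a x5=0xb2  N=1 Z=0
after  8: x0=0xd3 x1=0xb2 x2=0x22 x3=0xb2 x4=0x5a x5=0xb2  N=1 Z=0
after  9: x0=0xf3 x1=0xb2 x2=0x22 x3=0xb2 x4=0x5a x5=0xb2  N=1 Z=0
after 10: x0=0xf3 x1=0xf3 x2=0x22 x3=0xb2 x4=0x5a x5=0xb2  N=1 Z=0
after 11: x0=0xf3 x1=0xf3 x2=0x22 x3=0xa9 x4=0x5a x5=0xb2  N=1 Z=0
-- IRQ taken; context saved, return-PC = 12 --

K = 11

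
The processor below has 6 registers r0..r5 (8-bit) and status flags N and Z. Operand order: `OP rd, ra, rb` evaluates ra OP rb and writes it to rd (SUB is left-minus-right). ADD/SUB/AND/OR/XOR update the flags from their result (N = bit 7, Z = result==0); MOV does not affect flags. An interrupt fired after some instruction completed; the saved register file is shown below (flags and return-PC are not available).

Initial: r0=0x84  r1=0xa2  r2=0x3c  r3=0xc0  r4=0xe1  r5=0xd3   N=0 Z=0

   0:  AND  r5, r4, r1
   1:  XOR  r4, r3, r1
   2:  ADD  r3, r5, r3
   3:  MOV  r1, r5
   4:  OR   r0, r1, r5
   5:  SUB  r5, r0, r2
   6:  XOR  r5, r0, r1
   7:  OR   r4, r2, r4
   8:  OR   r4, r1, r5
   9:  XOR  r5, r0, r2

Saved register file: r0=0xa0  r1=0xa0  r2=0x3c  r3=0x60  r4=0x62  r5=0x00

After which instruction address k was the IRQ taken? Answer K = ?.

K = 6

after  0: r0=0x84 r1=0xa2 r2=0x3c r3=0xc0 r4=0xe1 r5=0xa0  N=1 Z=0
after  1: r0=0x84 r1=0xa2 r2=0x3c r3=0xc0 r4=0x62 r5=0xa0  N=0 Z=0
after  2: r0=0x84 r1=0xa2 r2=0x3c r3=0x60 r4=0x62 r5=0xa0  N=0 Z=0
after  3: r0=0x84 r1=0xa0 r2=0x3c r3=0x60 r4=0x62 r5=0xa0  N=0 Z=0
after  4: r0=0xa0 r1=0xa0 r2=0x3c r3=0x60 r4=0x62 r5=0xa0  N=1 Z=0
after  5: r0=0xa0 r1=0xa0 r2=0x3c r3=0x60 r4=0x62 r5=0x64  N=0 Z=0
after  6: r0=0xa0 r1=0xa0 r2=0x3c r3=0x60 r4=0x62 r5=0x00  N=0 Z=1
-- IRQ taken; context saved, return-PC = 7 --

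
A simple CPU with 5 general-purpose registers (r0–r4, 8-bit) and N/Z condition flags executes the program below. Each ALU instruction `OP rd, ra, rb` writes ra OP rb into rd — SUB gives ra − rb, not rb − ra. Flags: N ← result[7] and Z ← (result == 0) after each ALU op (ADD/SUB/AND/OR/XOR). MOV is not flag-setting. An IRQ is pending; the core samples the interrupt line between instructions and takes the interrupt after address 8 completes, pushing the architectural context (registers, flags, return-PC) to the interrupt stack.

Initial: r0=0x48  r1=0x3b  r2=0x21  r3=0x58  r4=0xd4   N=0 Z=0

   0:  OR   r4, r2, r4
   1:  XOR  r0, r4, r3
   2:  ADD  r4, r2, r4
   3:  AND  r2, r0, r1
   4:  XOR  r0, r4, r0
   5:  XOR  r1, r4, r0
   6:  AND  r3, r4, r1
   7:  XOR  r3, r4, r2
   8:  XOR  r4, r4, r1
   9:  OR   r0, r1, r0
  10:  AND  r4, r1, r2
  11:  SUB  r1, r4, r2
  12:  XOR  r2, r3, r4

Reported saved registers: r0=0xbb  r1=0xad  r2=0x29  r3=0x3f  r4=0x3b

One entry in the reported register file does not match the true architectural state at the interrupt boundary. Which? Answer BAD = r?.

BAD = r4

after  0: r0=0x48 r1=0x3b r2=0x21 r3=0x58 r4=0xf5  N=1 Z=0
after  1: r0=0xad r1=0x3b r2=0x21 r3=0x58 r4=0xf5  N=1 Z=0
after  2: r0=0xad r1=0x3b r2=0x21 r3=0x58 r4=0x16  N=0 Z=0
after  3: r0=0xad r1=0x3b r2=0x29 r3=0x58 r4=0x16  N=0 Z=0
after  4: r0=0xbb r1=0x3b r2=0x29 r3=0x58 r4=0x16  N=1 Z=0
after  5: r0=0xbb r1=0xad r2=0x29 r3=0x58 r4=0x16  N=1 Z=0
after  6: r0=0xbb r1=0xad r2=0x29 r3=0x04 r4=0x16  N=0 Z=0
after  7: r0=0xbb r1=0xad r2=0x29 r3=0x3f r4=0x16  N=0 Z=0
after  8: r0=0xbb r1=0xad r2=0x29 r3=0x3f r4=0xbb  N=1 Z=0
-- IRQ taken; context saved, return-PC = 9 --
mismatch: r4: reported 0x3b vs actual 0xbb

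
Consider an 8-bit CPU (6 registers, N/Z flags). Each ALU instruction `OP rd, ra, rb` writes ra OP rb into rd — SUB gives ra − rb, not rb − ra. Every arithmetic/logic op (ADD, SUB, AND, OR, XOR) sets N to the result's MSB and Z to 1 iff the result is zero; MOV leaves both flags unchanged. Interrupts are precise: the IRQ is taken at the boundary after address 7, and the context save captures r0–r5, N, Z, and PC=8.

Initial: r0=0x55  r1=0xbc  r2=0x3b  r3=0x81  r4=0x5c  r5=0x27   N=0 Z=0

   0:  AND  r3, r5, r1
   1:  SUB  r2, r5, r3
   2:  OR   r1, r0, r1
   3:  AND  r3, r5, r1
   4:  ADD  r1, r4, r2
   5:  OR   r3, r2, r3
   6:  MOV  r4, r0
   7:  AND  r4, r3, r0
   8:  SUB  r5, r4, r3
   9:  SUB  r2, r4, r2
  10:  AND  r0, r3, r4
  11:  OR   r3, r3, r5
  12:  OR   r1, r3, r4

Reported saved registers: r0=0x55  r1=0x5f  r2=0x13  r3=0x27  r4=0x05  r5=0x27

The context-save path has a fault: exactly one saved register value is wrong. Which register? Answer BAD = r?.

BAD = r2

after  0: r0=0x55 r1=0xbc r2=0x3b r3=0x24 r4=0x5c r5=0x27  N=0 Z=0
after  1: r0=0x55 r1=0xbc r2=0x03 r3=0x24 r4=0x5c r5=0x27  N=0 Z=0
after  2: r0=0x55 r1=0xfd r2=0x03 r3=0x24 r4=0x5c r5=0x27  N=1 Z=0
after  3: r0=0x55 r1=0xfd r2=0x03 r3=0x25 r4=0x5c r5=0x27  N=0 Z=0
after  4: r0=0x55 r1=0x5f r2=0x03 r3=0x25 r4=0x5c r5=0x27  N=0 Z=0
after  5: r0=0x55 r1=0x5f r2=0x03 r3=0x27 r4=0x5c r5=0x27  N=0 Z=0
after  6: r0=0x55 r1=0x5f r2=0x03 r3=0x27 r4=0x55 r5=0x27  N=0 Z=0
after  7: r0=0x55 r1=0x5f r2=0x03 r3=0x27 r4=0x05 r5=0x27  N=0 Z=0
-- IRQ taken; context saved, return-PC = 8 --
mismatch: r2: reported 0x13 vs actual 0x03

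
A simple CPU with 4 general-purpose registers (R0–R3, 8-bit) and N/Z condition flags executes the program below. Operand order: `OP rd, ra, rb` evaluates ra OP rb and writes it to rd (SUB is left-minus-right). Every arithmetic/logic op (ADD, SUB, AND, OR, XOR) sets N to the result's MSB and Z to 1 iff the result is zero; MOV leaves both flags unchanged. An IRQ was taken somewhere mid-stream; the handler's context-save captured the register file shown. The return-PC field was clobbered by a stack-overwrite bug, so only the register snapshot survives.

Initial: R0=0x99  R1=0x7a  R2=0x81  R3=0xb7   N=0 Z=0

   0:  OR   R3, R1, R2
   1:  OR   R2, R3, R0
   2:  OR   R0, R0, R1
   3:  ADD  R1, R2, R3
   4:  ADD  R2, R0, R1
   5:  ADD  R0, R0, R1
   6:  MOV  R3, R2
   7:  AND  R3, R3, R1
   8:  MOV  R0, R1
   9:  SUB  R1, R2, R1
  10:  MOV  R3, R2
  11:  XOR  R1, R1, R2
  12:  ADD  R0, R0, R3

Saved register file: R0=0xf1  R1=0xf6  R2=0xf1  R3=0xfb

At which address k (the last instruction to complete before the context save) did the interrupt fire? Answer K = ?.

K = 5

after  0: R0=0x99 R1=0x7a R2=0x81 R3=0xfb  N=1 Z=0
after  1: R0=0x99 R1=0x7a R2=0xfb R3=0xfb  N=1 Z=0
after  2: R0=0xfb R1=0x7a R2=0xfb R3=0xfb  N=1 Z=0
after  3: R0=0xfb R1=0xf6 R2=0xfb R3=0xfb  N=1 Z=0
after  4: R0=0xfb R1=0xf6 R2=0xf1 R3=0xfb  N=1 Z=0
after  5: R0=0xf1 R1=0xf6 R2=0xf1 R3=0xfb  N=1 Z=0
-- IRQ taken; context saved, return-PC = 6 --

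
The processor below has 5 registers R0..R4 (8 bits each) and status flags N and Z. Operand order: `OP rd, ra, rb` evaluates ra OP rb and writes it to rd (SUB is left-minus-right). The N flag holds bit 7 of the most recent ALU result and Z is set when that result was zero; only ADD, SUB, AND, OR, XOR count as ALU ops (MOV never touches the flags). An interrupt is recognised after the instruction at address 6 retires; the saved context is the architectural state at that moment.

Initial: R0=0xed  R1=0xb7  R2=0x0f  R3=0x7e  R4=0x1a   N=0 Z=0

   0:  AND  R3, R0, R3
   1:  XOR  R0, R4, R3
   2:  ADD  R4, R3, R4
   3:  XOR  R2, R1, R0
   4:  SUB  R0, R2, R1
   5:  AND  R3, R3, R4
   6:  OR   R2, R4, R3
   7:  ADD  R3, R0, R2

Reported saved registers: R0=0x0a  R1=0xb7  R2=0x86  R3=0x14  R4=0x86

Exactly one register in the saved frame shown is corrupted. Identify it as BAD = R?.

BAD = R3

after  0: R0=0xed R1=0xb7 R2=0x0f R3=0x6c R4=0x1a  N=0 Z=0
after  1: R0=0x76 R1=0xb7 R2=0x0f R3=0x6c R4=0x1a  N=0 Z=0
after  2: R0=0x76 R1=0xb7 R2=0x0f R3=0x6c R4=0x86  N=1 Z=0
after  3: R0=0x76 R1=0xb7 R2=0xc1 R3=0x6c R4=0x86  N=1 Z=0
after  4: R0=0x0a R1=0xb7 R2=0xc1 R3=0x6c R4=0x86  N=0 Z=0
after  5: R0=0x0a R1=0xb7 R2=0xc1 R3=0x04 R4=0x86  N=0 Z=0
after  6: R0=0x0a R1=0xb7 R2=0x86 R3=0x04 R4=0x86  N=1 Z=0
-- IRQ taken; context saved, return-PC = 7 --
mismatch: R3: reported 0x14 vs actual 0x04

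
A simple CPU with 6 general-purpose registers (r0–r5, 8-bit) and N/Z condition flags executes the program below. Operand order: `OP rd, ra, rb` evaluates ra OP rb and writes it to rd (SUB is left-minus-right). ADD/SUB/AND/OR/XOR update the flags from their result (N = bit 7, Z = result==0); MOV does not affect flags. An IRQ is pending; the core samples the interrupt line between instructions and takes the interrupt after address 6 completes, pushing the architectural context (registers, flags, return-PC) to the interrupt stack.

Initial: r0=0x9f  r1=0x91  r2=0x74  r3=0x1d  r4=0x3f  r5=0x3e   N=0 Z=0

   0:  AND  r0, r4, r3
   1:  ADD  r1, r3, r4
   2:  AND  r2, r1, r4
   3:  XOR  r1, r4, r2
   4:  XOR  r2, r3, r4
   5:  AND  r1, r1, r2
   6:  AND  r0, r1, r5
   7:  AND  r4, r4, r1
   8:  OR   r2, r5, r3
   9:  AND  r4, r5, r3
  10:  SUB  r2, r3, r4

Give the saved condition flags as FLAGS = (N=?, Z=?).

FLAGS = (N=0, Z=0)

after  0: r0=0x1d r1=0x91 r2=0x74 r3=0x1d r4=0x3f r5=0x3e  N=0 Z=0
after  1: r0=0x1d r1=0x5c r2=0x74 r3=0x1d r4=0x3f r5=0x3e  N=0 Z=0
after  2: r0=0x1d r1=0x5c r2=0x1c r3=0x1d r4=0x3f r5=0x3e  N=0 Z=0
after  3: r0=0x1d r1=0x23 r2=0x1c r3=0x1d r4=0x3f r5=0x3e  N=0 Z=0
after  4: r0=0x1d r1=0x23 r2=0x22 r3=0x1d r4=0x3f r5=0x3e  N=0 Z=0
after  5: r0=0x1d r1=0x22 r2=0x22 r3=0x1d r4=0x3f r5=0x3e  N=0 Z=0
after  6: r0=0x22 r1=0x22 r2=0x22 r3=0x1d r4=0x3f r5=0x3e  N=0 Z=0
-- IRQ taken; context saved, return-PC = 7 --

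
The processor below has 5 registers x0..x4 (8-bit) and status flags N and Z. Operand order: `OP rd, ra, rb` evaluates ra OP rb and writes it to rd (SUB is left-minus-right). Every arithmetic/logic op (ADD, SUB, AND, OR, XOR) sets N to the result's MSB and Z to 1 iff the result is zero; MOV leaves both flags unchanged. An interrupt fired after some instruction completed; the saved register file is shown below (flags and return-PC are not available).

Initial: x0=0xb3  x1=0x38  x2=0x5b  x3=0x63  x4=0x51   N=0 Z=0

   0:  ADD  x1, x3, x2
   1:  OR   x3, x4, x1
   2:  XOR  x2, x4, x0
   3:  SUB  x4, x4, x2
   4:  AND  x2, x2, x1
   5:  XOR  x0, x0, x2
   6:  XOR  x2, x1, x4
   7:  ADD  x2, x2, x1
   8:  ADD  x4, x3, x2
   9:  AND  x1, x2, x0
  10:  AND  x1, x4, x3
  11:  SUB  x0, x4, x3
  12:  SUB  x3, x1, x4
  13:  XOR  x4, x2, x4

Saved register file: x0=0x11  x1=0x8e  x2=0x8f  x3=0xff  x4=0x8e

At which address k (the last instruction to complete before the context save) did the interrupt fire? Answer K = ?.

after  0: x0=0xb3 x1=0xbe x2=0x5b x3=0x63 x4=0x51  N=1 Z=0
after  1: x0=0xb3 x1=0xbe x2=0x5b x3=0xff x4=0x51  N=1 Z=0
after  2: x0=0xb3 x1=0xbe x2=0xe2 x3=0xff x4=0x51  N=1 Z=0
after  3: x0=0xb3 x1=0xbe x2=0xe2 x3=0xff x4=0x6f  N=0 Z=0
after  4: x0=0xb3 x1=0xbe x2=0xa2 x3=0xff x4=0x6f  N=1 Z=0
after  5: x0=0x11 x1=0xbe x2=0xa2 x3=0xff x4=0x6f  N=0 Z=0
after  6: x0=0x11 x1=0xbe x2=0xd1 x3=0xff x4=0x6f  N=1 Z=0
after  7: x0=0x11 x1=0xbe x2=0x8f x3=0xff x4=0x6f  N=1 Z=0
after  8: x0=0x11 x1=0xbe x2=0x8f x3=0xff x4=0x8e  N=1 Z=0
after  9: x0=0x11 x1=0x01 x2=0x8f x3=0xff x4=0x8e  N=0 Z=0
after 10: x0=0x11 x1=0x8e x2=0x8f x3=0xff x4=0x8e  N=1 Z=0
-- IRQ taken; context saved, return-PC = 11 --

K = 10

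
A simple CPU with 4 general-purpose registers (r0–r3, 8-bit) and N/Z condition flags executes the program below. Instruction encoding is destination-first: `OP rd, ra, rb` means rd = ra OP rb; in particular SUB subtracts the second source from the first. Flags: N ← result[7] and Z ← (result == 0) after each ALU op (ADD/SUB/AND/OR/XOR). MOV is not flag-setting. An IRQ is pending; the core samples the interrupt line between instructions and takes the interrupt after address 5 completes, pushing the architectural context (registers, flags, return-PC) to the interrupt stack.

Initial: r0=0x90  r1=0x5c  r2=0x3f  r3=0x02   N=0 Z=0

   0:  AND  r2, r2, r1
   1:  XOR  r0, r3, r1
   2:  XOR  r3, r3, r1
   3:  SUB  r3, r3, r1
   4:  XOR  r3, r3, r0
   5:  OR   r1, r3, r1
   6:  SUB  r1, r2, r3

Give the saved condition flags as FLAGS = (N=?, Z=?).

after  0: r0=0x90 r1=0x5c r2=0x1c r3=0x02  N=0 Z=0
after  1: r0=0x5e r1=0x5c r2=0x1c r3=0x02  N=0 Z=0
after  2: r0=0x5e r1=0x5c r2=0x1c r3=0x5e  N=0 Z=0
after  3: r0=0x5e r1=0x5c r2=0x1c r3=0x02  N=0 Z=0
after  4: r0=0x5e r1=0x5c r2=0x1c r3=0x5c  N=0 Z=0
after  5: r0=0x5e r1=0x5c r2=0x1c r3=0x5c  N=0 Z=0
-- IRQ taken; context saved, return-PC = 6 --

FLAGS = (N=0, Z=0)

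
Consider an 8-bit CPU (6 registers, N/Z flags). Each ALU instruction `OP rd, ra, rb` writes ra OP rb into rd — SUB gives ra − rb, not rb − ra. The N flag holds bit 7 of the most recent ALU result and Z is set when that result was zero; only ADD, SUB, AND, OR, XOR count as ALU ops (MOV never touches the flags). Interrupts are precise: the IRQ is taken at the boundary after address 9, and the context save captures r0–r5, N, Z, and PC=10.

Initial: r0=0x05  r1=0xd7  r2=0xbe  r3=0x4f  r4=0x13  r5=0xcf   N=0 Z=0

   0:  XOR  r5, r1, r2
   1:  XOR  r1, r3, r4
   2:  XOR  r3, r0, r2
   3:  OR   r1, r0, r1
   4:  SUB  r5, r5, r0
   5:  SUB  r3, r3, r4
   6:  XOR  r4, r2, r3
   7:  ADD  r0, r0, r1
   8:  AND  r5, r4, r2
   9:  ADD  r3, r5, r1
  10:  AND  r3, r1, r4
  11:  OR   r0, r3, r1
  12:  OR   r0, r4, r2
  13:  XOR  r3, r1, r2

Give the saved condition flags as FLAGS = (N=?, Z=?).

after  0: r0=0x05 r1=0xd7 r2=0xbe r3=0x4f r4=0x13 r5=0x69  N=0 Z=0
after  1: r0=0x05 r1=0x5c r2=0xbe r3=0x4f r4=0x13 r5=0x69  N=0 Z=0
after  2: r0=0x05 r1=0x5c r2=0xbe r3=0xbb r4=0x13 r5=0x69  N=1 Z=0
after  3: r0=0x05 r1=0x5d r2=0xbe r3=0xbb r4=0x13 r5=0x69  N=0 Z=0
after  4: r0=0x05 r1=0x5d r2=0xbe r3=0xbb r4=0x13 r5=0x64  N=0 Z=0
after  5: r0=0x05 r1=0x5d r2=0xbe r3=0xa8 r4=0x13 r5=0x64  N=1 Z=0
after  6: r0=0x05 r1=0x5d r2=0xbe r3=0xa8 r4=0x16 r5=0x64  N=0 Z=0
after  7: r0=0x62 r1=0x5d r2=0xbe r3=0xa8 r4=0x16 r5=0x64  N=0 Z=0
after  8: r0=0x62 r1=0x5d r2=0xbe r3=0xa8 r4=0x16 r5=0x16  N=0 Z=0
after  9: r0=0x62 r1=0x5d r2=0xbe r3=0x73 r4=0x16 r5=0x16  N=0 Z=0
-- IRQ taken; context saved, return-PC = 10 --

FLAGS = (N=0, Z=0)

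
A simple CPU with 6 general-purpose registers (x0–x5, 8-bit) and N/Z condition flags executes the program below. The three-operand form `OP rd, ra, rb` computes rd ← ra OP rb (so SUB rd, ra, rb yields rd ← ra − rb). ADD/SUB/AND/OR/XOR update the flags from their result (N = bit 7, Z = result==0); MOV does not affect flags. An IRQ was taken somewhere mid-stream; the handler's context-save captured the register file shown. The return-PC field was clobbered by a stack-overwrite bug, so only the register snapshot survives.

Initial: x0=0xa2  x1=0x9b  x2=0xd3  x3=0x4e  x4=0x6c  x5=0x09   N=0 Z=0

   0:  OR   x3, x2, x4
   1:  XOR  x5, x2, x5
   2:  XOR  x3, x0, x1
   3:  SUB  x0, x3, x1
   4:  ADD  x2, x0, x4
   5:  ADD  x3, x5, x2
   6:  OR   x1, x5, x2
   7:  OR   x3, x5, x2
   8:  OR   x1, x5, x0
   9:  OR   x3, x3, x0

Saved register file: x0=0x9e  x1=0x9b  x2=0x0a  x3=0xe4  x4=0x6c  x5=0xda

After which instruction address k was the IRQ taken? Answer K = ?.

K = 5

after  0: x0=0xa2 x1=0x9b x2=0xd3 x3=0xff x4=0x6c x5=0x09  N=1 Z=0
after  1: x0=0xa2 x1=0x9b x2=0xd3 x3=0xff x4=0x6c x5=0xda  N=1 Z=0
after  2: x0=0xa2 x1=0x9b x2=0xd3 x3=0x39 x4=0x6c x5=0xda  N=0 Z=0
after  3: x0=0x9e x1=0x9b x2=0xd3 x3=0x39 x4=0x6c x5=0xda  N=1 Z=0
after  4: x0=0x9e x1=0x9b x2=0x0a x3=0x39 x4=0x6c x5=0xda  N=0 Z=0
after  5: x0=0x9e x1=0x9b x2=0x0a x3=0xe4 x4=0x6c x5=0xda  N=1 Z=0
-- IRQ taken; context saved, return-PC = 6 --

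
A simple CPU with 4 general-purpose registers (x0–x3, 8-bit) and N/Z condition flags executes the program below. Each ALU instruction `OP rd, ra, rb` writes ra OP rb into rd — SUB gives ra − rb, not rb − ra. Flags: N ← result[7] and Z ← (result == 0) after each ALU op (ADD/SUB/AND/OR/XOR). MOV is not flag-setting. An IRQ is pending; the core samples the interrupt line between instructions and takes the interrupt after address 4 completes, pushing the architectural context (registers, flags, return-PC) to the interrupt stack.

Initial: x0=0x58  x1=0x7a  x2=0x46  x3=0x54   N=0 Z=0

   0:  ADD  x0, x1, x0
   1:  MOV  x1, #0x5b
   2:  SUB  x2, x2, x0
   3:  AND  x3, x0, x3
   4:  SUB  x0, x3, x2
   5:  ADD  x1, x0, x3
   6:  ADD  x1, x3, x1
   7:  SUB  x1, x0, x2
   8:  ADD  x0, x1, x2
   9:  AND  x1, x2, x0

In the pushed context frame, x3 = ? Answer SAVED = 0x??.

after  0: x0=0xd2 x1=0x7a x2=0x46 x3=0x54  N=1 Z=0
after  1: x0=0xd2 x1=0x5b x2=0x46 x3=0x54  N=1 Z=0
after  2: x0=0xd2 x1=0x5b x2=0x74 x3=0x54  N=0 Z=0
after  3: x0=0xd2 x1=0x5b x2=0x74 x3=0x50  N=0 Z=0
after  4: x0=0xdc x1=0x5b x2=0x74 x3=0x50  N=1 Z=0
-- IRQ taken; context saved, return-PC = 5 --

SAVED = 0x50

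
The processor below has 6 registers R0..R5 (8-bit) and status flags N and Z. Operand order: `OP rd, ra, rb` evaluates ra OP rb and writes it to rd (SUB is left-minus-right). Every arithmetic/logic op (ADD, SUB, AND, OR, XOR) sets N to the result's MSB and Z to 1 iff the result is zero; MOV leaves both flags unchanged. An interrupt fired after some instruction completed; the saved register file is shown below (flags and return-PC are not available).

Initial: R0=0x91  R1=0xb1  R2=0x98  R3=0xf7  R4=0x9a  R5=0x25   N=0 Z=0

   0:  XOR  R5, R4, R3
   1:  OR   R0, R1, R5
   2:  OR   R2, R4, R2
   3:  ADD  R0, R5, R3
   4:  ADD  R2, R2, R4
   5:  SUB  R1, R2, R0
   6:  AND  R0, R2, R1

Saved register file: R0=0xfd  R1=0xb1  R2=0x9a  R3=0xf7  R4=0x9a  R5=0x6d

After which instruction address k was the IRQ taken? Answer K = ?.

after  0: R0=0x91 R1=0xb1 R2=0x98 R3=0xf7 R4=0x9a R5=0x6d  N=0 Z=0
after  1: R0=0xfd R1=0xb1 R2=0x98 R3=0xf7 R4=0x9a R5=0x6d  N=1 Z=0
after  2: R0=0xfd R1=0xb1 R2=0x9a R3=0xf7 R4=0x9a R5=0x6d  N=1 Z=0
-- IRQ taken; context saved, return-PC = 3 --

K = 2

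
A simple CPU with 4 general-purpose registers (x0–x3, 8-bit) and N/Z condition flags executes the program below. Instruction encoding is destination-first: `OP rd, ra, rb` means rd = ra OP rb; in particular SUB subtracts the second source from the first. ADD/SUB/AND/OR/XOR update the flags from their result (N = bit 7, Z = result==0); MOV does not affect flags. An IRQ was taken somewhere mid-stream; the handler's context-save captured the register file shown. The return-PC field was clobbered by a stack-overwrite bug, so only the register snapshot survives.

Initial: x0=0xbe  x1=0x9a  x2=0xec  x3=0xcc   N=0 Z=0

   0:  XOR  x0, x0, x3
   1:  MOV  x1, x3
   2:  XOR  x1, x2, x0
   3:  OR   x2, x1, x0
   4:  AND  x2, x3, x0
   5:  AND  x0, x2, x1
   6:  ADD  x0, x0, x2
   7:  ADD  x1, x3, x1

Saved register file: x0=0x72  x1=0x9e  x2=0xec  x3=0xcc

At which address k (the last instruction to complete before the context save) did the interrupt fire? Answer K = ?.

K = 2

after  0: x0=0x72 x1=0x9a x2=0xec x3=0xcc  N=0 Z=0
after  1: x0=0x72 x1=0xcc x2=0xec x3=0xcc  N=0 Z=0
after  2: x0=0x72 x1=0x9e x2=0xec x3=0xcc  N=1 Z=0
-- IRQ taken; context saved, return-PC = 3 --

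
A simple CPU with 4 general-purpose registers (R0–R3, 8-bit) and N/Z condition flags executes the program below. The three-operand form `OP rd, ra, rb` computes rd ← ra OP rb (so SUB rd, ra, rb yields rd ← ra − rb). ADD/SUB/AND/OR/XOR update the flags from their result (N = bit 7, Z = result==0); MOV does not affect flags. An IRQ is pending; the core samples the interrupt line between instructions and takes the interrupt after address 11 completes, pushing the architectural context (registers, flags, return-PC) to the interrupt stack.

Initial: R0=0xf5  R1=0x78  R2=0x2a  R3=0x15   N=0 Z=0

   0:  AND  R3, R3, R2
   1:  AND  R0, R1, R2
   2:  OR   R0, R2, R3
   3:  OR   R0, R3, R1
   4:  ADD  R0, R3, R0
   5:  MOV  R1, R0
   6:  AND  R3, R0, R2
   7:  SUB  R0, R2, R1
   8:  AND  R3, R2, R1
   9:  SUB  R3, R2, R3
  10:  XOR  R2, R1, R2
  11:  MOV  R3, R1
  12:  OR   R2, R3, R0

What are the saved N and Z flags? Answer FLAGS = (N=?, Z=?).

after  0: R0=0xf5 R1=0x78 R2=0x2a R3=0x00  N=0 Z=1
after  1: R0=0x28 R1=0x78 R2=0x2a R3=0x00  N=0 Z=0
after  2: R0=0x2a R1=0x78 R2=0x2a R3=0x00  N=0 Z=0
after  3: R0=0x78 R1=0x78 R2=0x2a R3=0x00  N=0 Z=0
after  4: R0=0x78 R1=0x78 R2=0x2a R3=0x00  N=0 Z=0
after  5: R0=0x78 R1=0x78 R2=0x2a R3=0x00  N=0 Z=0
after  6: R0=0x78 R1=0x78 R2=0x2a R3=0x28  N=0 Z=0
after  7: R0=0xb2 R1=0x78 R2=0x2a R3=0x28  N=1 Z=0
after  8: R0=0xb2 R1=0x78 R2=0x2a R3=0x28  N=0 Z=0
after  9: R0=0xb2 R1=0x78 R2=0x2a R3=0x02  N=0 Z=0
after 10: R0=0xb2 R1=0x78 R2=0x52 R3=0x02  N=0 Z=0
after 11: R0=0xb2 R1=0x78 R2=0x52 R3=0x78  N=0 Z=0
-- IRQ taken; context saved, return-PC = 12 --

FLAGS = (N=0, Z=0)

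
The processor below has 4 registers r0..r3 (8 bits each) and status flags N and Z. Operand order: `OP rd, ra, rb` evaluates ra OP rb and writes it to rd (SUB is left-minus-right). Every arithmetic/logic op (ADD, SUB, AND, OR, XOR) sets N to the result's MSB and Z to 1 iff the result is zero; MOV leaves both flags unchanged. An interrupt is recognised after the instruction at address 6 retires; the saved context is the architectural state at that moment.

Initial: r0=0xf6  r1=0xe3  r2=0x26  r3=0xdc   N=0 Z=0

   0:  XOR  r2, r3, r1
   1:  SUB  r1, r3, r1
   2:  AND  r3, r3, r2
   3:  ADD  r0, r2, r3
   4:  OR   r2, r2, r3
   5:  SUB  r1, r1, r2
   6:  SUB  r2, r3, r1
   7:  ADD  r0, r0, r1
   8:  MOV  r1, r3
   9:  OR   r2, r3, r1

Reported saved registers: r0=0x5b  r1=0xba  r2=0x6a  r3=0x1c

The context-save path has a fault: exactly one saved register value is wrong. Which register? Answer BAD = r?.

after  0: r0=0xf6 r1=0xe3 r2=0x3f r3=0xdc  N=0 Z=0
after  1: r0=0xf6 r1=0xf9 r2=0x3f r3=0xdc  N=1 Z=0
after  2: r0=0xf6 r1=0xf9 r2=0x3f r3=0x1c  N=0 Z=0
after  3: r0=0x5b r1=0xf9 r2=0x3f r3=0x1c  N=0 Z=0
after  4: r0=0x5b r1=0xf9 r2=0x3f r3=0x1c  N=0 Z=0
after  5: r0=0x5b r1=0xba r2=0x3f r3=0x1c  N=1 Z=0
after  6: r0=0x5b r1=0xba r2=0x62 r3=0x1c  N=0 Z=0
-- IRQ taken; context saved, return-PC = 7 --
mismatch: r2: reported 0x6a vs actual 0x62

BAD = r2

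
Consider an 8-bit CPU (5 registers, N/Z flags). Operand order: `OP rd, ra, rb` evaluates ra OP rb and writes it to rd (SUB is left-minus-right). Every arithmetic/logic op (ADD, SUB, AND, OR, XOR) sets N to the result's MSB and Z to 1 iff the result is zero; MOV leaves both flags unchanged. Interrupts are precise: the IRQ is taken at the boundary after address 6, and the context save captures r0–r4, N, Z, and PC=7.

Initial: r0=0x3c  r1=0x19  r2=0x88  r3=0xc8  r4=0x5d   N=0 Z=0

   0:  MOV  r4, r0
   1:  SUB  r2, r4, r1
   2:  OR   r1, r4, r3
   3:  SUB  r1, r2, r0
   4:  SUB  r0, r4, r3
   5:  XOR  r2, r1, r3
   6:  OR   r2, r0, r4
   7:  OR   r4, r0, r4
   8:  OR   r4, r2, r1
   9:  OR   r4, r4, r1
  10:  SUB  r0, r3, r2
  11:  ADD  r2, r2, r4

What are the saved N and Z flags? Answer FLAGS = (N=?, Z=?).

FLAGS = (N=0, Z=0)

after  0: r0=0x3c r1=0x19 r2=0x88 r3=0xc8 r4=0x3c  N=0 Z=0
after  1: r0=0x3c r1=0x19 r2=0x23 r3=0xc8 r4=0x3c  N=0 Z=0
after  2: r0=0x3c r1=0xfc r2=0x23 r3=0xc8 r4=0x3c  N=1 Z=0
after  3: r0=0x3c r1=0xe7 r2=0x23 r3=0xc8 r4=0x3c  N=1 Z=0
after  4: r0=0x74 r1=0xe7 r2=0x23 r3=0xc8 r4=0x3c  N=0 Z=0
after  5: r0=0x74 r1=0xe7 r2=0x2f r3=0xc8 r4=0x3c  N=0 Z=0
after  6: r0=0x74 r1=0xe7 r2=0x7c r3=0xc8 r4=0x3c  N=0 Z=0
-- IRQ taken; context saved, return-PC = 7 --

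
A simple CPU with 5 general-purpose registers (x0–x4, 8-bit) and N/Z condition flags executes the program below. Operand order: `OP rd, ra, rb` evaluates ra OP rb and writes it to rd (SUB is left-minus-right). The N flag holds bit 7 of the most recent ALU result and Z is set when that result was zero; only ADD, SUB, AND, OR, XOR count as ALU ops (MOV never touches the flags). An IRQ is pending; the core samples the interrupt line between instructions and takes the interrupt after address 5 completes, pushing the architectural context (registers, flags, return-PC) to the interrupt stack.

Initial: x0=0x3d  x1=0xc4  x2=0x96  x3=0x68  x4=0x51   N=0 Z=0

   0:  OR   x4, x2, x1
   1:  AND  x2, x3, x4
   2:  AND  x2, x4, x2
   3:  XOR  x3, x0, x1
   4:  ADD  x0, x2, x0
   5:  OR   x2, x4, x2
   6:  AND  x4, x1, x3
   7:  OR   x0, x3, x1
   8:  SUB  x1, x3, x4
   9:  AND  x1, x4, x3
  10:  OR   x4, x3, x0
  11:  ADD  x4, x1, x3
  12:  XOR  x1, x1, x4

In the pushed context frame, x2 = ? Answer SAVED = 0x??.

after  0: x0=0x3d x1=0xc4 x2=0x96 x3=0x68 x4=0xd6  N=1 Z=0
after  1: x0=0x3d x1=0xc4 x2=0x40 x3=0x68 x4=0xd6  N=0 Z=0
after  2: x0=0x3d x1=0xc4 x2=0x40 x3=0x68 x4=0xd6  N=0 Z=0
after  3: x0=0x3d x1=0xc4 x2=0x40 x3=0xf9 x4=0xd6  N=1 Z=0
after  4: x0=0x7d x1=0xc4 x2=0x40 x3=0xf9 x4=0xd6  N=0 Z=0
after  5: x0=0x7d x1=0xc4 x2=0xd6 x3=0xf9 x4=0xd6  N=1 Z=0
-- IRQ taken; context saved, return-PC = 6 --

SAVED = 0xd6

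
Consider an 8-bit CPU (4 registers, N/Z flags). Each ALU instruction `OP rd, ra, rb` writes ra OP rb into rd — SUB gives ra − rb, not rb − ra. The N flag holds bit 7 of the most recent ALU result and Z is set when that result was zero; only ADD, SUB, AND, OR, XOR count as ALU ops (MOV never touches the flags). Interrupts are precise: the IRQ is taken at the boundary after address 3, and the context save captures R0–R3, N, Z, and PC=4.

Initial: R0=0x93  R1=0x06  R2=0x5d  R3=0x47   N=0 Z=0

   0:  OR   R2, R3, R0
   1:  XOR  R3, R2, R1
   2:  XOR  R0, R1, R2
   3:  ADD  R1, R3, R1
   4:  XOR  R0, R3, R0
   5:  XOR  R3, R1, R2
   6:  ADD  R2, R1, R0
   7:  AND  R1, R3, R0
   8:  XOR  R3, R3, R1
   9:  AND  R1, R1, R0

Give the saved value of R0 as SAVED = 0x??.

after  0: R0=0x93 R1=0x06 R2=0xd7 R3=0x47  N=1 Z=0
after  1: R0=0x93 R1=0x06 R2=0xd7 R3=0xd1  N=1 Z=0
after  2: R0=0xd1 R1=0x06 R2=0xd7 R3=0xd1  N=1 Z=0
after  3: R0=0xd1 R1=0xd7 R2=0xd7 R3=0xd1  N=1 Z=0
-- IRQ taken; context saved, return-PC = 4 --

SAVED = 0xd1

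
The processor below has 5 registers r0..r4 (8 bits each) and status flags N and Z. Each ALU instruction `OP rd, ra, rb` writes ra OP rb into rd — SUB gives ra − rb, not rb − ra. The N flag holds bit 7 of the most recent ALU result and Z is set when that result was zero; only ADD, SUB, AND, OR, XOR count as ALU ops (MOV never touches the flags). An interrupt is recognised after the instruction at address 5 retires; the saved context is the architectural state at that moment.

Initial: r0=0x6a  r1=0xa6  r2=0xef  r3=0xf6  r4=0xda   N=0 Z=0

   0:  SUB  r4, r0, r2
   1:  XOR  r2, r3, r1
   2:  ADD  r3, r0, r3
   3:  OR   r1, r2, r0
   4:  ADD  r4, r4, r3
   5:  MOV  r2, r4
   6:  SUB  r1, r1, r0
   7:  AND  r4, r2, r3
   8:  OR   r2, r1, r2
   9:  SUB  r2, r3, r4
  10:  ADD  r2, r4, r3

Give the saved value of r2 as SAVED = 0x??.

SAVED = 0xdb

after  0: r0=0x6a r1=0xa6 r2=0xef r3=0xf6 r4=0x7b  N=0 Z=0
after  1: r0=0x6a r1=0xa6 r2=0x50 r3=0xf6 r4=0x7b  N=0 Z=0
after  2: r0=0x6a r1=0xa6 r2=0x50 r3=0x60 r4=0x7b  N=0 Z=0
after  3: r0=0x6a r1=0x7a r2=0x50 r3=0x60 r4=0x7b  N=0 Z=0
after  4: r0=0x6a r1=0x7a r2=0x50 r3=0x60 r4=0xdb  N=1 Z=0
after  5: r0=0x6a r1=0x7a r2=0xdb r3=0x60 r4=0xdb  N=1 Z=0
-- IRQ taken; context saved, return-PC = 6 --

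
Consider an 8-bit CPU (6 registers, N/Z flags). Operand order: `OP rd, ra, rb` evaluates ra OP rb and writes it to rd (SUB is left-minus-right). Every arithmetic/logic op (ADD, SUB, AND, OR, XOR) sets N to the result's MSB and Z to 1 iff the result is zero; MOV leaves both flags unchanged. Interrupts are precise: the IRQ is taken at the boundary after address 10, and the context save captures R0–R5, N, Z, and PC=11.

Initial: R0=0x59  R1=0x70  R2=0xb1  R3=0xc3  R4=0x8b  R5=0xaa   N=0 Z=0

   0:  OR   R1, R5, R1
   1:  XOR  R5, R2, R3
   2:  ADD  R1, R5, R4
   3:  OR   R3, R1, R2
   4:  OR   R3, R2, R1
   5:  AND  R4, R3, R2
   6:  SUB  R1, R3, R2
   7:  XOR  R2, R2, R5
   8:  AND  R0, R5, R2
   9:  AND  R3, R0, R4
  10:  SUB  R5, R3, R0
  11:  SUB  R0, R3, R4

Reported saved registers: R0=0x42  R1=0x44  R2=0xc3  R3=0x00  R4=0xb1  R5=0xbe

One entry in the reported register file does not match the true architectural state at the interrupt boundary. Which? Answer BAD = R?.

BAD = R1

after  0: R0=0x59 R1=0xfa R2=0xb1 R3=0xc3 R4=0x8b R5=0xaa  N=1 Z=0
after  1: R0=0x59 R1=0xfa R2=0xb1 R3=0xc3 R4=0x8b R5=0x72  N=0 Z=0
after  2: R0=0x59 R1=0xfd R2=0xb1 R3=0xc3 R4=0x8b R5=0x72  N=1 Z=0
after  3: R0=0x59 R1=0xfd R2=0xb1 R3=0xfd R4=0x8b R5=0x72  N=1 Z=0
after  4: R0=0x59 R1=0xfd R2=0xb1 R3=0xfd R4=0x8b R5=0x72  N=1 Z=0
after  5: R0=0x59 R1=0xfd R2=0xb1 R3=0xfd R4=0xb1 R5=0x72  N=1 Z=0
after  6: R0=0x59 R1=0x4c R2=0xb1 R3=0xfd R4=0xb1 R5=0x72  N=0 Z=0
after  7: R0=0x59 R1=0x4c R2=0xc3 R3=0xfd R4=0xb1 R5=0x72  N=1 Z=0
after  8: R0=0x42 R1=0x4c R2=0xc3 R3=0xfd R4=0xb1 R5=0x72  N=0 Z=0
after  9: R0=0x42 R1=0x4c R2=0xc3 R3=0x00 R4=0xb1 R5=0x72  N=0 Z=1
after 10: R0=0x42 R1=0x4c R2=0xc3 R3=0x00 R4=0xb1 R5=0xbe  N=1 Z=0
-- IRQ taken; context saved, return-PC = 11 --
mismatch: R1: reported 0x44 vs actual 0x4c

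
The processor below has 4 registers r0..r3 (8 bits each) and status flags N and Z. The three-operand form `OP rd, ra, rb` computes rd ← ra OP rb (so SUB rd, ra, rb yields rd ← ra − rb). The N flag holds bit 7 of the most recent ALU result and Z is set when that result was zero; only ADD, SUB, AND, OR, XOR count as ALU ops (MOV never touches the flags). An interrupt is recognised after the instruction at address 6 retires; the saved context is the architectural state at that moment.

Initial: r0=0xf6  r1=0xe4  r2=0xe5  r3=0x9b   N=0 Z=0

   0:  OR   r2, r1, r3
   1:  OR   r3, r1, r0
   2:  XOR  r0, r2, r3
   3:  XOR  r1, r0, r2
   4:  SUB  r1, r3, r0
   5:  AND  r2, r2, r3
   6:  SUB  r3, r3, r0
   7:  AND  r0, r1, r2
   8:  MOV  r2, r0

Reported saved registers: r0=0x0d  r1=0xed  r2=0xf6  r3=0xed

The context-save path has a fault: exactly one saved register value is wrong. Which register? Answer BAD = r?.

after  0: r0=0xf6 r1=0xe4 r2=0xff r3=0x9b  N=1 Z=0
after  1: r0=0xf6 r1=0xe4 r2=0xff r3=0xf6  N=1 Z=0
after  2: r0=0x09 r1=0xe4 r2=0xff r3=0xf6  N=0 Z=0
after  3: r0=0x09 r1=0xf6 r2=0xff r3=0xf6  N=1 Z=0
after  4: r0=0x09 r1=0xed r2=0xff r3=0xf6  N=1 Z=0
after  5: r0=0x09 r1=0xed r2=0xf6 r3=0xf6  N=1 Z=0
after  6: r0=0x09 r1=0xed r2=0xf6 r3=0xed  N=1 Z=0
-- IRQ taken; context saved, return-PC = 7 --
mismatch: r0: reported 0x0d vs actual 0x09

BAD = r0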